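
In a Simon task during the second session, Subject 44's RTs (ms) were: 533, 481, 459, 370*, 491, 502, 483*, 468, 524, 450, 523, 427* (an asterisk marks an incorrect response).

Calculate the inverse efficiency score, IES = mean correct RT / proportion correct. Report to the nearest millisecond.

656 ms

Correct trials (n=9): 533, 481, 459, 491, 502, 468, 524, 450, 523
Mean correct RT = 4431/9 = 492.3333 ms
Proportion correct = 9/12
IES = 492.3333 / (9/12) = 656.444 ms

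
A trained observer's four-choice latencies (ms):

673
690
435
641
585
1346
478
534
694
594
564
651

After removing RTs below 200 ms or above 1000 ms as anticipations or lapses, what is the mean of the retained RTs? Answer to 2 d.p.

594.45 ms

Excluded: 1346
Retained (n=11): Σ = 6539
Mean = 6539/11 = 594.4545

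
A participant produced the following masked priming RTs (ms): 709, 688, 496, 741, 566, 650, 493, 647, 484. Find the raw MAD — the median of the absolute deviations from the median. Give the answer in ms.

Sorted: 484, 493, 496, 566, 647, 650, 688, 709, 741 → median = 647
|x − 647|: 62, 41, 151, 94, 81, 3, 154, 0, 163
Sorted deviations: 0, 3, 41, 62, 81, 94, 151, 154, 163 → MAD = 81

81 ms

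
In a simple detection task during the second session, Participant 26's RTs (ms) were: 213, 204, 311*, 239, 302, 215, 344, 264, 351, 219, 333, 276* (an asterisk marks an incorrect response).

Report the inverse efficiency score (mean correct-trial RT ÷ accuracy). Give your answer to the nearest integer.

Correct trials (n=10): 213, 204, 239, 302, 215, 344, 264, 351, 219, 333
Mean correct RT = 2684/10 = 268.4000 ms
Proportion correct = 10/12
IES = 268.4000 / (10/12) = 322.080 ms

322 ms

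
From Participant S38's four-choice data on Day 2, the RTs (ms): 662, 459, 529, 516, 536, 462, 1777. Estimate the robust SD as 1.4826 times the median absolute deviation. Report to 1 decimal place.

Sorted: 459, 462, 516, 529, 536, 662, 1777 → median = 529
|x − 529| sorted: 0, 7, 13, 67, 70, 133, 1248 → MAD = 67
Robust SD ≈ 1.4826 × 67 = 99.334

99.3 ms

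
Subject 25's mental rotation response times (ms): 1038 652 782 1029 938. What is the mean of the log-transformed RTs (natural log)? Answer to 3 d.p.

ln(RT): 6.9451, 6.4800, 6.6619, 6.9363, 6.8437
Σ ln(RT) = 33.8670
Mean = 33.8670/5 = 6.77341

6.773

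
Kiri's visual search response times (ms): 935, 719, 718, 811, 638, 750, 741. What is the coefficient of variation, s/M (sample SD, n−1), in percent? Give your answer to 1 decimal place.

12.3%

n = 7, Σ = 5312, M = 758.8571
Σ(x−M)² = 52006.857; s = √(52006.857/6) = 93.1011
CV = 93.1011 / 758.8571 = 0.12269 = 12.269%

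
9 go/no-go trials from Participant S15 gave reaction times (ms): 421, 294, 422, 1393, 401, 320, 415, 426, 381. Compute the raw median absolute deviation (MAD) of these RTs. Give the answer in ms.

Sorted: 294, 320, 381, 401, 415, 421, 422, 426, 1393 → median = 415
|x − 415|: 6, 121, 7, 978, 14, 95, 0, 11, 34
Sorted deviations: 0, 6, 7, 11, 14, 34, 95, 121, 978 → MAD = 14

14 ms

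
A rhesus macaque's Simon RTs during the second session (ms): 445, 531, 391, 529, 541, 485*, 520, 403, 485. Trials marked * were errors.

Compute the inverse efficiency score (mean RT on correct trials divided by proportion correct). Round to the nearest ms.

Correct trials (n=8): 445, 531, 391, 529, 541, 520, 403, 485
Mean correct RT = 3845/8 = 480.6250 ms
Proportion correct = 8/9
IES = 480.6250 / (8/9) = 540.703 ms

541 ms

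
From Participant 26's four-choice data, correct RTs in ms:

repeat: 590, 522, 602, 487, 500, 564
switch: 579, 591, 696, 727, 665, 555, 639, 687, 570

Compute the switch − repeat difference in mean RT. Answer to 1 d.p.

M(repeat) = 3265/6 = 544.167
M(switch) = 5709/9 = 634.333
Difference = 634.333 − 544.167 = 90.167 ms

90.2 ms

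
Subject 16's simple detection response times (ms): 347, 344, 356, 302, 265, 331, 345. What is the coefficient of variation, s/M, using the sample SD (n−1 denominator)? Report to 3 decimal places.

n = 7, Σ = 2290, M = 327.1429
Σ(x−M)² = 6338.857; s = √(6338.857/6) = 32.5035
CV = 32.5035 / 327.1429 = 0.09936

0.099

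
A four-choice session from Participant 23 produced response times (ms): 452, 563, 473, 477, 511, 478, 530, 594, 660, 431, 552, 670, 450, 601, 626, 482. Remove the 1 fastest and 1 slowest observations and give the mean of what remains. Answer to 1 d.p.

532.1 ms

Sorted: 431, 450, 452, 473, 477, 478, 482, 511, 530, 552, 563, 594, 601, 626, 660, 670
Drop lowest 1 (431) and highest 1 (670)
Remaining (n=14): Σ = 7449, mean = 7449/14 = 532.071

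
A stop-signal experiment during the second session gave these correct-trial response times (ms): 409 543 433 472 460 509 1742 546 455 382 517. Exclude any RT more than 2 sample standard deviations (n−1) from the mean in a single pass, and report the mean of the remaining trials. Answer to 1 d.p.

472.6 ms

n = 11, ΣRT = 6468, M = 588.000
Σ(x−M)² = 1492818.00; s = √(1492818.00/10) = 386.370
Cutoffs: 588.000 ± 2·386.370 → [-184.7, 1360.7]
Outside: 1742 → excluded.
Retained (n=10): Σ = 4726, mean = 4726/10 = 472.600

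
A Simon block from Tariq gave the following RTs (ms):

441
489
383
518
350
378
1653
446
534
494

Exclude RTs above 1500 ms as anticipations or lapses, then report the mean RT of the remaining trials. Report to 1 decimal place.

Excluded: 1653
Retained (n=9): Σ = 4033
Mean = 4033/9 = 448.1111

448.1 ms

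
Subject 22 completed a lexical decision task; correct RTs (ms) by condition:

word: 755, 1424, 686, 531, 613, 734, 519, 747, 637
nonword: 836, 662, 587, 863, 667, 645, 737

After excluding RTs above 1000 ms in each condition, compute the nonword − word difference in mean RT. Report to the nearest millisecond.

61 ms

word: exclude 1424
M(word) = 5222/8 = 652.750
M(nonword) = 4997/7 = 713.857
Difference = 713.857 − 652.750 = 61.107 ms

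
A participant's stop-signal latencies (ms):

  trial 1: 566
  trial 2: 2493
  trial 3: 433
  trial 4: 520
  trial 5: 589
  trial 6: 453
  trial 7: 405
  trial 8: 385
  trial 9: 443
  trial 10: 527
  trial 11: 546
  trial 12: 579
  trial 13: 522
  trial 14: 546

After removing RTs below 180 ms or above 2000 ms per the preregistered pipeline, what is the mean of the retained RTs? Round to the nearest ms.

501 ms

Excluded: 2493
Retained (n=13): Σ = 6514
Mean = 6514/13 = 501.0769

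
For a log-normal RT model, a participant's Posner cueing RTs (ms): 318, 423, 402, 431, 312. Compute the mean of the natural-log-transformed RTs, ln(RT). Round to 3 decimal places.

5.923

ln(RT): 5.7621, 6.0474, 5.9965, 6.0661, 5.7430
Σ ln(RT) = 29.6150
Mean = 29.6150/5 = 5.92300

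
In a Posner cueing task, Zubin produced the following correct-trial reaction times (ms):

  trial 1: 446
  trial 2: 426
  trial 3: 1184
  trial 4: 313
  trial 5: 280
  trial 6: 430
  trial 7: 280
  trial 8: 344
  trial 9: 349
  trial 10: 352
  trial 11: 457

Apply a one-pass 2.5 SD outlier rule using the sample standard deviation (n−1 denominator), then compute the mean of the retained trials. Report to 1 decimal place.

367.7 ms

n = 11, ΣRT = 4861, M = 441.909
Σ(x−M)² = 646686.91; s = √(646686.91/10) = 254.300
Cutoffs: 441.909 ± 2.5·254.300 → [-193.8, 1077.7]
Outside: 1184 → excluded.
Retained (n=10): Σ = 3677, mean = 3677/10 = 367.700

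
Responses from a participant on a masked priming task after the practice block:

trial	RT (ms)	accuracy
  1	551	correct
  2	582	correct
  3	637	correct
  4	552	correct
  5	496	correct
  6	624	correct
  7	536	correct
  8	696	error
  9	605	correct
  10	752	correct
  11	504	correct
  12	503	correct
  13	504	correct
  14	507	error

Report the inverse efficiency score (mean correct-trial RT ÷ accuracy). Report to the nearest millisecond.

666 ms

Correct trials (n=12): 551, 582, 637, 552, 496, 624, 536, 605, 752, 504, 503, 504
Mean correct RT = 6846/12 = 570.5000 ms
Proportion correct = 12/14
IES = 570.5000 / (12/14) = 665.583 ms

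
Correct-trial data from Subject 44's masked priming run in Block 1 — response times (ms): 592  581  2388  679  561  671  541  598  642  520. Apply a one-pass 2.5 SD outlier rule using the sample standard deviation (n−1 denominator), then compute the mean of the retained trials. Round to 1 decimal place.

598.3 ms

n = 10, ΣRT = 7773, M = 777.300
Σ(x−M)² = 2907468.10; s = √(2907468.10/9) = 568.377
Cutoffs: 777.300 ± 2.5·568.377 → [-643.6, 2198.2]
Outside: 2388 → excluded.
Retained (n=9): Σ = 5385, mean = 5385/9 = 598.333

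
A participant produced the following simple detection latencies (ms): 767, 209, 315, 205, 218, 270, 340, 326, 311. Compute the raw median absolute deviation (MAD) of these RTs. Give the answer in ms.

41 ms

Sorted: 205, 209, 218, 270, 311, 315, 326, 340, 767 → median = 311
|x − 311|: 456, 102, 4, 106, 93, 41, 29, 15, 0
Sorted deviations: 0, 4, 15, 29, 41, 93, 102, 106, 456 → MAD = 41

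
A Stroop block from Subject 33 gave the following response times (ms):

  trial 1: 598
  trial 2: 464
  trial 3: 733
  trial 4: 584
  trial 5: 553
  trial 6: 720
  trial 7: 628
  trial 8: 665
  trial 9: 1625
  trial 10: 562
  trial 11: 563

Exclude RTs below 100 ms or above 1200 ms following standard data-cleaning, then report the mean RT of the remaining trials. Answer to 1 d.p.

607.0 ms

Excluded: 1625
Retained (n=10): Σ = 6070
Mean = 6070/10 = 607.0000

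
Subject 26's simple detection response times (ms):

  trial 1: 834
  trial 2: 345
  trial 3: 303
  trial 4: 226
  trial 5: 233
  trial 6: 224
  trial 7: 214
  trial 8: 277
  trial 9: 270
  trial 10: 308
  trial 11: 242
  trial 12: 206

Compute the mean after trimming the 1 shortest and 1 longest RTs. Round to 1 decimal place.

Sorted: 206, 214, 224, 226, 233, 242, 270, 277, 303, 308, 345, 834
Drop lowest 1 (206) and highest 1 (834)
Remaining (n=10): Σ = 2642, mean = 2642/10 = 264.200

264.2 ms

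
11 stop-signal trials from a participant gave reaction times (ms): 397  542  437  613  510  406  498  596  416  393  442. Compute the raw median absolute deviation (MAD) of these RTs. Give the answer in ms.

Sorted: 393, 397, 406, 416, 437, 442, 498, 510, 542, 596, 613 → median = 442
|x − 442|: 45, 100, 5, 171, 68, 36, 56, 154, 26, 49, 0
Sorted deviations: 0, 5, 26, 36, 45, 49, 56, 68, 100, 154, 171 → MAD = 49

49 ms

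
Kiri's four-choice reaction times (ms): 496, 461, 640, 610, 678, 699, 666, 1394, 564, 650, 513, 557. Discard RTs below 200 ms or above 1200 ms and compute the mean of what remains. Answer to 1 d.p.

594.0 ms

Excluded: 1394
Retained (n=11): Σ = 6534
Mean = 6534/11 = 594.0000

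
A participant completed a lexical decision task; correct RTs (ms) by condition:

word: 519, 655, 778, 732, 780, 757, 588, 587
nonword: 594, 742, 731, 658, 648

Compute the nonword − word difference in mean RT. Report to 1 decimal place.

0.1 ms

M(word) = 5396/8 = 674.500
M(nonword) = 3373/5 = 674.600
Difference = 674.600 − 674.500 = 0.100 ms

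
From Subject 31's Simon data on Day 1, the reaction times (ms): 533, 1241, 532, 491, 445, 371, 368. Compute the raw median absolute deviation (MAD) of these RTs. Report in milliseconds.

Sorted: 368, 371, 445, 491, 532, 533, 1241 → median = 491
|x − 491|: 42, 750, 41, 0, 46, 120, 123
Sorted deviations: 0, 41, 42, 46, 120, 123, 750 → MAD = 46

46 ms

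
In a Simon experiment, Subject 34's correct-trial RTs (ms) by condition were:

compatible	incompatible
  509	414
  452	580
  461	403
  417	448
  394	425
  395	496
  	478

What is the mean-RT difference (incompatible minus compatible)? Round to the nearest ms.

M(compatible) = 2628/6 = 438.000
M(incompatible) = 3244/7 = 463.429
Difference = 463.429 − 438.000 = 25.429 ms

25 ms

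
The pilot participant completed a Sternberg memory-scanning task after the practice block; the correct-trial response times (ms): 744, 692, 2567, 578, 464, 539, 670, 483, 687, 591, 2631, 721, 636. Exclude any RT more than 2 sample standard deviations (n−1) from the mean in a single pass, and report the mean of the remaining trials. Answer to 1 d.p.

n = 13, ΣRT = 12003, M = 923.308
Σ(x−M)² = 6729264.77; s = √(6729264.77/12) = 748.847
Cutoffs: 923.308 ± 2·748.847 → [-574.4, 2421.0]
Outside: 2567, 2631 → excluded.
Retained (n=11): Σ = 6805, mean = 6805/11 = 618.636

618.6 ms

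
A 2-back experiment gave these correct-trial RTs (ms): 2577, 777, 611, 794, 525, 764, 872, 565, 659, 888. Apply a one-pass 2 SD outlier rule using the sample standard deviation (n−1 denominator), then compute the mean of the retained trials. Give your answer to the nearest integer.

n = 10, ΣRT = 9032, M = 903.200
Σ(x−M)² = 3252467.60; s = √(3252467.60/9) = 601.153
Cutoffs: 903.200 ± 2·601.153 → [-299.1, 2105.5]
Outside: 2577 → excluded.
Retained (n=9): Σ = 6455, mean = 6455/9 = 717.222

717 ms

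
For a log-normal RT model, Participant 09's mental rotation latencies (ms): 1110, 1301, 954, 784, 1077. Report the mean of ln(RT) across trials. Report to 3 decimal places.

6.938

ln(RT): 7.0121, 7.1709, 6.8607, 6.6644, 6.9819
Σ ln(RT) = 34.6900
Mean = 34.6900/5 = 6.93800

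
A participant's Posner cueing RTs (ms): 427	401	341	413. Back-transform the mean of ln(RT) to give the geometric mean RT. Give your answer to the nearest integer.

394 ms

ln(RT): 6.0568, 5.9940, 5.8319, 6.0234
Mean ln(RT) = 23.9061/4 = 5.97652
Geometric mean = exp(5.97652) = 394.07 ms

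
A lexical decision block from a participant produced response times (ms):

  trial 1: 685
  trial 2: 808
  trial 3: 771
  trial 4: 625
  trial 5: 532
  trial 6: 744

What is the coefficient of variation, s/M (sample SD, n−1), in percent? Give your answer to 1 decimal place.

14.8%

n = 6, Σ = 4165, M = 694.1667
Σ(x−M)² = 52510.833; s = √(52510.833/5) = 102.4801
CV = 102.4801 / 694.1667 = 0.14763 = 14.763%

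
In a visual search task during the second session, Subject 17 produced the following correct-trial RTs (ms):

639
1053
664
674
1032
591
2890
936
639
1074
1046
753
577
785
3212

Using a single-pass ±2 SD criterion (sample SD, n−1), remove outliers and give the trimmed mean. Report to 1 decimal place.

804.8 ms

n = 15, ΣRT = 16565, M = 1104.333
Σ(x−M)² = 9250541.33; s = √(9250541.33/14) = 812.867
Cutoffs: 1104.333 ± 2·812.867 → [-521.4, 2730.1]
Outside: 2890, 3212 → excluded.
Retained (n=13): Σ = 10463, mean = 10463/13 = 804.846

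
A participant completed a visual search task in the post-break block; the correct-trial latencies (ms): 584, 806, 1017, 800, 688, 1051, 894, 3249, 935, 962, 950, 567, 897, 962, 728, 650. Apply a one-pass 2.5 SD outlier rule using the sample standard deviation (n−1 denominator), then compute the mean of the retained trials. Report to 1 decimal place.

n = 16, ΣRT = 15740, M = 983.750
Σ(x−M)² = 5820133.00; s = √(5820133.00/15) = 622.904
Cutoffs: 983.750 ± 2.5·622.904 → [-573.5, 2541.0]
Outside: 3249 → excluded.
Retained (n=15): Σ = 12491, mean = 12491/15 = 832.733

832.7 ms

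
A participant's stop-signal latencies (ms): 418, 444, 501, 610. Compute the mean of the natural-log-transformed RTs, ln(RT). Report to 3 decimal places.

6.190

ln(RT): 6.0355, 6.0958, 6.2166, 6.4135
Σ ln(RT) = 24.7614
Mean = 24.7614/4 = 6.19034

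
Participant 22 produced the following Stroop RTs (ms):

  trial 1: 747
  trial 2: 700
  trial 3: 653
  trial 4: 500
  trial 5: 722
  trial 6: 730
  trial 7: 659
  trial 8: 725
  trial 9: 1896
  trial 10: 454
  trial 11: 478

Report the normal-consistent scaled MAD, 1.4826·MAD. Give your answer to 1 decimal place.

69.7 ms

Sorted: 454, 478, 500, 653, 659, 700, 722, 725, 730, 747, 1896 → median = 700
|x − 700| sorted: 0, 22, 25, 30, 41, 47, 47, 200, 222, 246, 1196 → MAD = 47
Robust SD ≈ 1.4826 × 47 = 69.682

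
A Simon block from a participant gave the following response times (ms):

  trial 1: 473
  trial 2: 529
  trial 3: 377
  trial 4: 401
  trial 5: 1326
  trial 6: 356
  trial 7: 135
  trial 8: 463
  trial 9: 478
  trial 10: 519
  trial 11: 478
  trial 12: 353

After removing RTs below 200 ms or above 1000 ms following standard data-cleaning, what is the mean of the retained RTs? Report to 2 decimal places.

442.70 ms

Excluded: 135, 1326
Retained (n=10): Σ = 4427
Mean = 4427/10 = 442.7000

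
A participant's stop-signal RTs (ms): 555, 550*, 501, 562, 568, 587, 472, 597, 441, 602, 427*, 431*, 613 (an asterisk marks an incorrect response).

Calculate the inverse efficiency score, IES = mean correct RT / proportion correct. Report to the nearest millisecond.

715 ms

Correct trials (n=10): 555, 501, 562, 568, 587, 472, 597, 441, 602, 613
Mean correct RT = 5498/10 = 549.8000 ms
Proportion correct = 10/13
IES = 549.8000 / (10/13) = 714.740 ms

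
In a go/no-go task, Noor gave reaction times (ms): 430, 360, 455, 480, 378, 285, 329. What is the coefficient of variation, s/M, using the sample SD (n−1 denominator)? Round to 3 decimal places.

0.181

n = 7, Σ = 2717, M = 388.1429
Σ(x−M)² = 29690.857; s = √(29690.857/6) = 70.3454
CV = 70.3454 / 388.1429 = 0.18124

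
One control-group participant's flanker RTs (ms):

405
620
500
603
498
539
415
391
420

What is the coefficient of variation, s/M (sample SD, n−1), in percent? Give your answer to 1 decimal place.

17.7%

n = 9, Σ = 4391, M = 487.8889
Σ(x−M)² = 59744.889; s = √(59744.889/8) = 86.4182
CV = 86.4182 / 487.8889 = 0.17713 = 17.713%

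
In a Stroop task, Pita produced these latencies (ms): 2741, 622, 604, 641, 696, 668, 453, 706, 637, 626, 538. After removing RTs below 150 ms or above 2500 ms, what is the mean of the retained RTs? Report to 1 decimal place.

Excluded: 2741
Retained (n=10): Σ = 6191
Mean = 6191/10 = 619.1000

619.1 ms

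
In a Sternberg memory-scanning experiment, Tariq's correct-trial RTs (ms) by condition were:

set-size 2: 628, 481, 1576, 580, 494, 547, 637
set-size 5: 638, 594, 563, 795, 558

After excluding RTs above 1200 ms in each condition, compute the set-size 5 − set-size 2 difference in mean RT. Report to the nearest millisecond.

68 ms

set-size 2: exclude 1576
M(set-size 2) = 3367/6 = 561.167
M(set-size 5) = 3148/5 = 629.600
Difference = 629.600 − 561.167 = 68.433 ms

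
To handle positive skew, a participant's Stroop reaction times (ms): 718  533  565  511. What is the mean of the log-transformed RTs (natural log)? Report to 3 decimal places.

ln(RT): 6.5765, 6.2785, 6.3368, 6.2364
Σ ln(RT) = 25.4282
Mean = 25.4282/4 = 6.35705

6.357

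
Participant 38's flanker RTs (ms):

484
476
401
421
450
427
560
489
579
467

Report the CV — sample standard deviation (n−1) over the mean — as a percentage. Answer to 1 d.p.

12.1%

n = 10, Σ = 4754, M = 475.4000
Σ(x−M)² = 29702.400; s = √(29702.400/9) = 57.4479
CV = 57.4479 / 475.4000 = 0.12084 = 12.084%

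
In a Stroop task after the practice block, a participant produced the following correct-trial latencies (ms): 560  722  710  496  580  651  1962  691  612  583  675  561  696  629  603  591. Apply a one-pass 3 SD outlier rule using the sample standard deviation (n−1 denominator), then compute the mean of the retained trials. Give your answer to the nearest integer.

624 ms

n = 16, ΣRT = 11322, M = 707.625
Σ(x−M)² = 1738121.75; s = √(1738121.75/15) = 340.404
Cutoffs: 707.625 ± 3·340.404 → [-313.6, 1728.8]
Outside: 1962 → excluded.
Retained (n=15): Σ = 9360, mean = 9360/15 = 624.000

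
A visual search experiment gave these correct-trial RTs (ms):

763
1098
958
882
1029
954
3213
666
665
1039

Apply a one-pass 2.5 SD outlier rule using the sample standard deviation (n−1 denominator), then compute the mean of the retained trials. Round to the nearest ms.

n = 10, ΣRT = 11267, M = 1126.700
Σ(x−M)² = 5046560.10; s = √(5046560.10/9) = 748.818
Cutoffs: 1126.700 ± 2.5·748.818 → [-745.3, 2998.7]
Outside: 3213 → excluded.
Retained (n=9): Σ = 8054, mean = 8054/9 = 894.889

895 ms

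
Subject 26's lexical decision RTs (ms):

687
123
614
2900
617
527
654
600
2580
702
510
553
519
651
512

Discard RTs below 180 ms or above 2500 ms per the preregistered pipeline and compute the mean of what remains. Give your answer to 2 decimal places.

595.50 ms

Excluded: 123, 2580, 2900
Retained (n=12): Σ = 7146
Mean = 7146/12 = 595.5000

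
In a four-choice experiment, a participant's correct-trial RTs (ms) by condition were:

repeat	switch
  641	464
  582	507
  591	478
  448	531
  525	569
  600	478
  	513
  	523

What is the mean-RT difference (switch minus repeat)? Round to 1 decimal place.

M(repeat) = 3387/6 = 564.500
M(switch) = 4063/8 = 507.875
Difference = 507.875 − 564.500 = -56.625 ms

-56.6 ms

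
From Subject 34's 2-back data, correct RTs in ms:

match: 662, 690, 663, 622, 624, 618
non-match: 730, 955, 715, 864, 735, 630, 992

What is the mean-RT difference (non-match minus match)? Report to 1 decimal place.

M(match) = 3879/6 = 646.500
M(non-match) = 5621/7 = 803.000
Difference = 803.000 − 646.500 = 156.500 ms

156.5 ms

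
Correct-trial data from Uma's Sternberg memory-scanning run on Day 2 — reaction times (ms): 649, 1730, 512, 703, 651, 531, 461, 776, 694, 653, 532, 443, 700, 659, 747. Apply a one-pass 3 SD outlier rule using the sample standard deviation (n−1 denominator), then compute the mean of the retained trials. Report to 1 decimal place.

n = 15, ΣRT = 10441, M = 696.067
Σ(x−M)² = 1292888.93; s = √(1292888.93/14) = 303.890
Cutoffs: 696.067 ± 3·303.890 → [-215.6, 1607.7]
Outside: 1730 → excluded.
Retained (n=14): Σ = 8711, mean = 8711/14 = 622.214

622.2 ms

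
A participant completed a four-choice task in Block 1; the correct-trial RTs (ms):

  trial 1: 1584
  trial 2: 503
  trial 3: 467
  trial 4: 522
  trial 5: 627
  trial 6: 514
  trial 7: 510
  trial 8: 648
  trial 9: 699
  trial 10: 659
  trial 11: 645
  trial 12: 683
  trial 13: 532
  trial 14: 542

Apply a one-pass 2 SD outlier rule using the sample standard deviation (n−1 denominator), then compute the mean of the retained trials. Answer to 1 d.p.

580.8 ms

n = 14, ΣRT = 9135, M = 652.500
Σ(x−M)² = 1011563.50; s = √(1011563.50/13) = 278.949
Cutoffs: 652.500 ± 2·278.949 → [94.6, 1210.4]
Outside: 1584 → excluded.
Retained (n=13): Σ = 7551, mean = 7551/13 = 580.846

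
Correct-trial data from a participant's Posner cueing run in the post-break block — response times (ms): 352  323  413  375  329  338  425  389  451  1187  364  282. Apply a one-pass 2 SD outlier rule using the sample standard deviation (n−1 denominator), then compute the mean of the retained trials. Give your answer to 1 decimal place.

367.4 ms

n = 12, ΣRT = 5228, M = 435.667
Σ(x−M)² = 640582.67; s = √(640582.67/11) = 241.319
Cutoffs: 435.667 ± 2·241.319 → [-47.0, 918.3]
Outside: 1187 → excluded.
Retained (n=11): Σ = 4041, mean = 4041/11 = 367.364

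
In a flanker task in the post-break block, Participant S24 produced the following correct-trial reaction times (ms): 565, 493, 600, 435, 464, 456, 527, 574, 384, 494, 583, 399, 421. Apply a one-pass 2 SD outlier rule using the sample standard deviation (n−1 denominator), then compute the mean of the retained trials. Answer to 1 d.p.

n = 13, ΣRT = 6395, M = 491.923
Σ(x−M)² = 63910.92; s = √(63910.92/12) = 72.979
Cutoffs: 491.923 ± 2·72.979 → [346.0, 637.9]
No RTs fall outside the cutoffs; all 13 retained. Mean = 6395/13 = 491.923

491.9 ms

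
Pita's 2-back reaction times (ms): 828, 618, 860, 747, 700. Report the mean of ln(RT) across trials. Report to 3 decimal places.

6.614

ln(RT): 6.7190, 6.4265, 6.7569, 6.6161, 6.5511
Σ ln(RT) = 33.0696
Mean = 33.0696/5 = 6.61392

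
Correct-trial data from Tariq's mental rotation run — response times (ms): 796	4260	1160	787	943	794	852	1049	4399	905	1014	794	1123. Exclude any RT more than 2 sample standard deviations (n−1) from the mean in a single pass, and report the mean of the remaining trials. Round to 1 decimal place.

n = 13, ΣRT = 18876, M = 1452.000
Σ(x−M)² = 19774210.00; s = √(19774210.00/12) = 1283.686
Cutoffs: 1452.000 ± 2·1283.686 → [-1115.4, 4019.4]
Outside: 4260, 4399 → excluded.
Retained (n=11): Σ = 10217, mean = 10217/11 = 928.818

928.8 ms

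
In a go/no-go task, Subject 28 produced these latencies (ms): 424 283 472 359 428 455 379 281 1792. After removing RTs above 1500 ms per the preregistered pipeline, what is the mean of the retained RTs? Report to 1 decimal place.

385.1 ms

Excluded: 1792
Retained (n=8): Σ = 3081
Mean = 3081/8 = 385.1250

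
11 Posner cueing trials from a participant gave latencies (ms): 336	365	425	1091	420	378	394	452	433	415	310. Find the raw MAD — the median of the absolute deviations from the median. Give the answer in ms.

Sorted: 310, 336, 365, 378, 394, 415, 420, 425, 433, 452, 1091 → median = 415
|x − 415|: 79, 50, 10, 676, 5, 37, 21, 37, 18, 0, 105
Sorted deviations: 0, 5, 10, 18, 21, 37, 37, 50, 79, 105, 676 → MAD = 37

37 ms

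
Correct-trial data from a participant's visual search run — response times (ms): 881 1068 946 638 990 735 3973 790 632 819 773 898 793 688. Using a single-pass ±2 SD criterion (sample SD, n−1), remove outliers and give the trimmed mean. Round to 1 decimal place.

819.3 ms

n = 14, ΣRT = 14624, M = 1044.571
Σ(x−M)² = 9448397.43; s = √(9448397.43/13) = 852.526
Cutoffs: 1044.571 ± 2·852.526 → [-660.5, 2749.6]
Outside: 3973 → excluded.
Retained (n=13): Σ = 10651, mean = 10651/13 = 819.308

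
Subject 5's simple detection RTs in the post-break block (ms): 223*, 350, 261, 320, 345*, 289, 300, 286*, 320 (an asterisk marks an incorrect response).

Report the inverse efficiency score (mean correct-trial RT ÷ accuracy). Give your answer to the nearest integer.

Correct trials (n=6): 350, 261, 320, 289, 300, 320
Mean correct RT = 1840/6 = 306.6667 ms
Proportion correct = 6/9
IES = 306.6667 / (6/9) = 460.000 ms

460 ms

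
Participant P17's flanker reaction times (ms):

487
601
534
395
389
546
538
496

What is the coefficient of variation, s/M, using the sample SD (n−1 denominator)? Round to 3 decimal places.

n = 8, Σ = 3986, M = 498.2500
Σ(x−M)² = 38423.500; s = √(38423.500/7) = 74.0883
CV = 74.0883 / 498.2500 = 0.14870

0.149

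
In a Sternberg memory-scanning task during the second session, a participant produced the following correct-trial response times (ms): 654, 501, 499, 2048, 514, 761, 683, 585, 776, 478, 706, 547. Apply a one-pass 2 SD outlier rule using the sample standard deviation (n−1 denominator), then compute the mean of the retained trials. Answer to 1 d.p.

n = 12, ΣRT = 8752, M = 729.333
Σ(x−M)² = 2019232.67; s = √(2019232.67/11) = 428.447
Cutoffs: 729.333 ± 2·428.447 → [-127.6, 1586.2]
Outside: 2048 → excluded.
Retained (n=11): Σ = 6704, mean = 6704/11 = 609.455

609.5 ms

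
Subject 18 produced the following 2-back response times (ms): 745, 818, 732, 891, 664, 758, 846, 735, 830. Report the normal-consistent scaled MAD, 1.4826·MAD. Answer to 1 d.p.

89.0 ms

Sorted: 664, 732, 735, 745, 758, 818, 830, 846, 891 → median = 758
|x − 758| sorted: 0, 13, 23, 26, 60, 72, 88, 94, 133 → MAD = 60
Robust SD ≈ 1.4826 × 60 = 88.956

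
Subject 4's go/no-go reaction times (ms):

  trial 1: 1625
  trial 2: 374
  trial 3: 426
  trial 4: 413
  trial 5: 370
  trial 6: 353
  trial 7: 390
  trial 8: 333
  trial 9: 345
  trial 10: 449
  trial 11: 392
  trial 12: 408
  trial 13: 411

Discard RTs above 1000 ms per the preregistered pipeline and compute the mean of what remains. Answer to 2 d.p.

Excluded: 1625
Retained (n=12): Σ = 4664
Mean = 4664/12 = 388.6667

388.67 ms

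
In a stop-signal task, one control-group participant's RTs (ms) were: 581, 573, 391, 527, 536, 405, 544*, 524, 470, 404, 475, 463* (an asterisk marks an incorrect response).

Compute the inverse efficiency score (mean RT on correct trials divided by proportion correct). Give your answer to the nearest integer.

586 ms

Correct trials (n=10): 581, 573, 391, 527, 536, 405, 524, 470, 404, 475
Mean correct RT = 4886/10 = 488.6000 ms
Proportion correct = 10/12
IES = 488.6000 / (10/12) = 586.320 ms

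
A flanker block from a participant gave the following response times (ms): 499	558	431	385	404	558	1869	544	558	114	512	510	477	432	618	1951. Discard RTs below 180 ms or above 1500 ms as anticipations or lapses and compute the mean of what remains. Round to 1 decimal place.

Excluded: 114, 1869, 1951
Retained (n=13): Σ = 6486
Mean = 6486/13 = 498.9231

498.9 ms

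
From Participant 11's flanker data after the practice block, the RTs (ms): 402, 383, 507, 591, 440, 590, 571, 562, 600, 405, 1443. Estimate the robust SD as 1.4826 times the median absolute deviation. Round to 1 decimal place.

81.5 ms

Sorted: 383, 402, 405, 440, 507, 562, 571, 590, 591, 600, 1443 → median = 562
|x − 562| sorted: 0, 9, 28, 29, 38, 55, 122, 157, 160, 179, 881 → MAD = 55
Robust SD ≈ 1.4826 × 55 = 81.543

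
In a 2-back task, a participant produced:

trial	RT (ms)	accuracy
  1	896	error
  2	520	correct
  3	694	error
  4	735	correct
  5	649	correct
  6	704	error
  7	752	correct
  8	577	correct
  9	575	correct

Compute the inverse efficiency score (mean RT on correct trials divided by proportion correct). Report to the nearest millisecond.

Correct trials (n=6): 520, 735, 649, 752, 577, 575
Mean correct RT = 3808/6 = 634.6667 ms
Proportion correct = 6/9
IES = 634.6667 / (6/9) = 952.000 ms

952 ms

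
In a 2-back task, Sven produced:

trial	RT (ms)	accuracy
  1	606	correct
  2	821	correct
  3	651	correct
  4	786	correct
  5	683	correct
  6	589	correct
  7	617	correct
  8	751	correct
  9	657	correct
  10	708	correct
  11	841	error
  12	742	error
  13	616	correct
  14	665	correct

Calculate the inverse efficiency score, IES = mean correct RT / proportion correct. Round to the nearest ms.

Correct trials (n=12): 606, 821, 651, 786, 683, 589, 617, 751, 657, 708, 616, 665
Mean correct RT = 8150/12 = 679.1667 ms
Proportion correct = 12/14
IES = 679.1667 / (12/14) = 792.361 ms

792 ms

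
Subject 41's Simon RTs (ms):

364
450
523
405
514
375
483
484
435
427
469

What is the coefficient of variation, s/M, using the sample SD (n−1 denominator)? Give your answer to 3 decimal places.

0.118

n = 11, Σ = 4929, M = 448.0909
Σ(x−M)² = 27790.909; s = √(27790.909/10) = 52.7171
CV = 52.7171 / 448.0909 = 0.11765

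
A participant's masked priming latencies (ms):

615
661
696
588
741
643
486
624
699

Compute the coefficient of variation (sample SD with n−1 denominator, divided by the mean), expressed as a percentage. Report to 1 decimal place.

n = 9, Σ = 5753, M = 639.2222
Σ(x−M)² = 44563.556; s = √(44563.556/8) = 74.6354
CV = 74.6354 / 639.2222 = 0.11676 = 11.676%

11.7%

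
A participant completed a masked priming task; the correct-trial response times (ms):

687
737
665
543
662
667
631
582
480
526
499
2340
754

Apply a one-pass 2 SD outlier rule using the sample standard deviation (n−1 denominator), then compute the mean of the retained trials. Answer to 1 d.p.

n = 13, ΣRT = 9773, M = 751.769
Σ(x−M)² = 2825382.31; s = √(2825382.31/12) = 485.230
Cutoffs: 751.769 ± 2·485.230 → [-218.7, 1722.2]
Outside: 2340 → excluded.
Retained (n=12): Σ = 7433, mean = 7433/12 = 619.417

619.4 ms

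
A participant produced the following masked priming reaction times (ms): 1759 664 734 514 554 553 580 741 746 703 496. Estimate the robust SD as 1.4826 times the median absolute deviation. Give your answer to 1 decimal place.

124.5 ms

Sorted: 496, 514, 553, 554, 580, 664, 703, 734, 741, 746, 1759 → median = 664
|x − 664| sorted: 0, 39, 70, 77, 82, 84, 110, 111, 150, 168, 1095 → MAD = 84
Robust SD ≈ 1.4826 × 84 = 124.538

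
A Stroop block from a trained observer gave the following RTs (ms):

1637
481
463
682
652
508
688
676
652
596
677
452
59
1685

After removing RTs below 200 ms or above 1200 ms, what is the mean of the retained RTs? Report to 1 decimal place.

593.4 ms

Excluded: 59, 1637, 1685
Retained (n=11): Σ = 6527
Mean = 6527/11 = 593.3636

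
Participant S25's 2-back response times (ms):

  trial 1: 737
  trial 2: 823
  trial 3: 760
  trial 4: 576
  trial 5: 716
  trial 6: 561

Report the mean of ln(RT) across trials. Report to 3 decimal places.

ln(RT): 6.6026, 6.7130, 6.6333, 6.3561, 6.5737, 6.3297
Σ ln(RT) = 39.2084
Mean = 39.2084/6 = 6.53473

6.535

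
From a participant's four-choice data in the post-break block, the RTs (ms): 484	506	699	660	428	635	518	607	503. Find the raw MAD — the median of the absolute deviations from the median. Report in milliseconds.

Sorted: 428, 484, 503, 506, 518, 607, 635, 660, 699 → median = 518
|x − 518|: 34, 12, 181, 142, 90, 117, 0, 89, 15
Sorted deviations: 0, 12, 15, 34, 89, 90, 117, 142, 181 → MAD = 89

89 ms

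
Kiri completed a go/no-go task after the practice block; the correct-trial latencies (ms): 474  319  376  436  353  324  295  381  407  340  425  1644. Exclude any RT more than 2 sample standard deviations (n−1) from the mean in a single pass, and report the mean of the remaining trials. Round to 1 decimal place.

375.5 ms

n = 12, ΣRT = 5774, M = 481.167
Σ(x−M)² = 1506033.67; s = √(1506033.67/11) = 370.016
Cutoffs: 481.167 ± 2·370.016 → [-258.9, 1221.2]
Outside: 1644 → excluded.
Retained (n=11): Σ = 4130, mean = 4130/11 = 375.455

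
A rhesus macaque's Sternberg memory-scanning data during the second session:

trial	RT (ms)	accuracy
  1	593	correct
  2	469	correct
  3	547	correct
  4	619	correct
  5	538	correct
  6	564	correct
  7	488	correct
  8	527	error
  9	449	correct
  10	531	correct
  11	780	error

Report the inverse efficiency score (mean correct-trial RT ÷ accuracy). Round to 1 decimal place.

Correct trials (n=9): 593, 469, 547, 619, 538, 564, 488, 449, 531
Mean correct RT = 4798/9 = 533.1111 ms
Proportion correct = 9/11
IES = 533.1111 / (9/11) = 651.580 ms

651.6 ms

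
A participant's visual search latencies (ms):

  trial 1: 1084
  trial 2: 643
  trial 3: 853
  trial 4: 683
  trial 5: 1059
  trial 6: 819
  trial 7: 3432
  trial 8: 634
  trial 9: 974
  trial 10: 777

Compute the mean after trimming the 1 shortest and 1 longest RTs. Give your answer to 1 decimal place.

861.5 ms

Sorted: 634, 643, 683, 777, 819, 853, 974, 1059, 1084, 3432
Drop lowest 1 (634) and highest 1 (3432)
Remaining (n=8): Σ = 6892, mean = 6892/8 = 861.500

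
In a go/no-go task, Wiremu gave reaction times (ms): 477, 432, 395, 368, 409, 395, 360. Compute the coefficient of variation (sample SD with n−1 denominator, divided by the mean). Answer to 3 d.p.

n = 7, Σ = 2836, M = 405.1429
Σ(x−M)² = 9522.857; s = √(9522.857/6) = 39.8390
CV = 39.8390 / 405.1429 = 0.09833

0.098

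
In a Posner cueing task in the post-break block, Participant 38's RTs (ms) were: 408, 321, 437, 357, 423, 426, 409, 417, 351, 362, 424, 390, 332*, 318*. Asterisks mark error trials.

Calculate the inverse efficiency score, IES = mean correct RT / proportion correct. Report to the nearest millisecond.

Correct trials (n=12): 408, 321, 437, 357, 423, 426, 409, 417, 351, 362, 424, 390
Mean correct RT = 4725/12 = 393.7500 ms
Proportion correct = 12/14
IES = 393.7500 / (12/14) = 459.375 ms

459 ms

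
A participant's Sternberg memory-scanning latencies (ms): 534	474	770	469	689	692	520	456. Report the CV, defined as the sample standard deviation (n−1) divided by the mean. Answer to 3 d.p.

n = 8, Σ = 4604, M = 575.5000
Σ(x−M)² = 105012.000; s = √(105012.000/7) = 122.4815
CV = 122.4815 / 575.5000 = 0.21283

0.213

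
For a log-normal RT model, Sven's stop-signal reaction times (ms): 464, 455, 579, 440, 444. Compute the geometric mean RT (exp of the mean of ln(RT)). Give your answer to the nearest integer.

474 ms

ln(RT): 6.1399, 6.1203, 6.3613, 6.0868, 6.0958
Mean ln(RT) = 30.8041/5 = 6.16082
Geometric mean = exp(6.16082) = 473.81 ms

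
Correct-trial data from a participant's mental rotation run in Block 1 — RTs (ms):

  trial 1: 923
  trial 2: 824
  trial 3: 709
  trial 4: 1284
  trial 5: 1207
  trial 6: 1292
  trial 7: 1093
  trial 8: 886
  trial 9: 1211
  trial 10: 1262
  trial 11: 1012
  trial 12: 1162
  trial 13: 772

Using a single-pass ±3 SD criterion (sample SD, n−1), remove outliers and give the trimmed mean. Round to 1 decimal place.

1049.0 ms

n = 13, ΣRT = 13637, M = 1049.000
Σ(x−M)² = 512324.00; s = √(512324.00/12) = 206.624
Cutoffs: 1049.000 ± 3·206.624 → [429.1, 1668.9]
No RTs fall outside the cutoffs; all 13 retained. Mean = 13637/13 = 1049.000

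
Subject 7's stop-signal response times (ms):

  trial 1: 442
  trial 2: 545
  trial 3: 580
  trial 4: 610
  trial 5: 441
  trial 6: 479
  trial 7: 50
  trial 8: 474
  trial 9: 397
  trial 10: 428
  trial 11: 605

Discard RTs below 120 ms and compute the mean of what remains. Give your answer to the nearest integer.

500 ms

Excluded: 50
Retained (n=10): Σ = 5001
Mean = 5001/10 = 500.1000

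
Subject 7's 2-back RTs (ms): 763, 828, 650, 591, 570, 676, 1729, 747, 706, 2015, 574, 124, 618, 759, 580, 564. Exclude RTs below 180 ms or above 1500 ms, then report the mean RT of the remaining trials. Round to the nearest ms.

Excluded: 124, 1729, 2015
Retained (n=13): Σ = 8626
Mean = 8626/13 = 663.5385

664 ms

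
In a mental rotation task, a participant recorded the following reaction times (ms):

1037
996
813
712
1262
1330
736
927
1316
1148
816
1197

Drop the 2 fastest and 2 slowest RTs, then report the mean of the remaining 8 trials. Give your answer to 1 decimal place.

1024.5 ms

Sorted: 712, 736, 813, 816, 927, 996, 1037, 1148, 1197, 1262, 1316, 1330
Drop lowest 2 (712, 736) and highest 2 (1316, 1330)
Remaining (n=8): Σ = 8196, mean = 8196/8 = 1024.500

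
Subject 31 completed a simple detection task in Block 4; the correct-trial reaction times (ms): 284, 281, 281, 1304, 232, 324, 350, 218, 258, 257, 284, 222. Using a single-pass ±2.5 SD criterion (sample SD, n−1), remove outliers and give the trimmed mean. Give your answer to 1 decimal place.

271.9 ms

n = 12, ΣRT = 4295, M = 357.917
Σ(x−M)² = 993118.92; s = √(993118.92/11) = 300.472
Cutoffs: 357.917 ± 2.5·300.472 → [-393.3, 1109.1]
Outside: 1304 → excluded.
Retained (n=11): Σ = 2991, mean = 2991/11 = 271.909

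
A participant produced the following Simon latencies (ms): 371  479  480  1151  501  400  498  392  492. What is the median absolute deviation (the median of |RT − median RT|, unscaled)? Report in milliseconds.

Sorted: 371, 392, 400, 479, 480, 492, 498, 501, 1151 → median = 480
|x − 480|: 109, 1, 0, 671, 21, 80, 18, 88, 12
Sorted deviations: 0, 1, 12, 18, 21, 80, 88, 109, 671 → MAD = 21

21 ms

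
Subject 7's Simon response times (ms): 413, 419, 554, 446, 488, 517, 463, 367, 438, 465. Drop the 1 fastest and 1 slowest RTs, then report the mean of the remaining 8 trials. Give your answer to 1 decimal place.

456.1 ms

Sorted: 367, 413, 419, 438, 446, 463, 465, 488, 517, 554
Drop lowest 1 (367) and highest 1 (554)
Remaining (n=8): Σ = 3649, mean = 3649/8 = 456.125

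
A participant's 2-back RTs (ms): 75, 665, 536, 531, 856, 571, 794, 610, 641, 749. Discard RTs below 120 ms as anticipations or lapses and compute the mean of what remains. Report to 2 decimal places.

661.44 ms

Excluded: 75
Retained (n=9): Σ = 5953
Mean = 5953/9 = 661.4444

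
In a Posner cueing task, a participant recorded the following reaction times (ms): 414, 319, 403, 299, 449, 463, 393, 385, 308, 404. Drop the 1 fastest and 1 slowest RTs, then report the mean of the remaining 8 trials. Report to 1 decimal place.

Sorted: 299, 308, 319, 385, 393, 403, 404, 414, 449, 463
Drop lowest 1 (299) and highest 1 (463)
Remaining (n=8): Σ = 3075, mean = 3075/8 = 384.375

384.4 ms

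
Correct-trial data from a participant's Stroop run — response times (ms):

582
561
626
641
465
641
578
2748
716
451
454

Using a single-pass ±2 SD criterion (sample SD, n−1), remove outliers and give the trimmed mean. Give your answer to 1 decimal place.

571.5 ms

n = 11, ΣRT = 8463, M = 769.364
Σ(x−M)² = 4379944.55; s = √(4379944.55/10) = 661.811
Cutoffs: 769.364 ± 2·661.811 → [-554.3, 2093.0]
Outside: 2748 → excluded.
Retained (n=10): Σ = 5715, mean = 5715/10 = 571.500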